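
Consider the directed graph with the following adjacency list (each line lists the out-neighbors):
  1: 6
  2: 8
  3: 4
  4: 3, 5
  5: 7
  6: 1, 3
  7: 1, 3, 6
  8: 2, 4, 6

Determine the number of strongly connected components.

2

{1, 3, 4, 5, 6, 7} are all mutually reachable — one SCC of size 6.
{2, 8} are all mutually reachable — one SCC of size 2.
That gives 2 strongly connected components.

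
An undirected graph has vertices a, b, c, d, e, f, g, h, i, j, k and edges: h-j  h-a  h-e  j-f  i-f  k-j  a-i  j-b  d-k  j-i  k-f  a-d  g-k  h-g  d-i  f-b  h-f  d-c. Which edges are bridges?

The edges on the cycle j-f-b-j are not bridges since each lies on that cycle.
But removing d-c disconnects d from c; removing e-h disconnects e from h — these are bridges.

c-d, e-h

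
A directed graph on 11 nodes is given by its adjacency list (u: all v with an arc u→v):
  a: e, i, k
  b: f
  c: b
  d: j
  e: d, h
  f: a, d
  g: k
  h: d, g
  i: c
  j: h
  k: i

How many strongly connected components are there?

{a, b, c, d, e, f, g, h, i, j, k} are all mutually reachable — one SCC of size 11.
That gives 1 strongly connected component.

1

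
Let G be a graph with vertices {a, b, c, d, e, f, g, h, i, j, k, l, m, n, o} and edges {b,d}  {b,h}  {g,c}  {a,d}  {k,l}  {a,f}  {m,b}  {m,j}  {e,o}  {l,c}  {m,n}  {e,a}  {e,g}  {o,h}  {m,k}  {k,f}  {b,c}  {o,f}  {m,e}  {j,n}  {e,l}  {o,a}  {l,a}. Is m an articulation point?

Yes

Deleting m raises the number of components from 2 to 3, so m is a cut vertex.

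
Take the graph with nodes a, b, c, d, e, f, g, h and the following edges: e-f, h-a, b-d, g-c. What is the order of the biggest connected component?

Starting from e we can reach e, f. That is one component of size 2.
Starting from b we can reach b, d. That is one component of size 2.
Starting from a we can reach a, h. That is one component of size 2.
Starting from c we can reach c, g. That is one component of size 2.
The largest has 2 vertices.

2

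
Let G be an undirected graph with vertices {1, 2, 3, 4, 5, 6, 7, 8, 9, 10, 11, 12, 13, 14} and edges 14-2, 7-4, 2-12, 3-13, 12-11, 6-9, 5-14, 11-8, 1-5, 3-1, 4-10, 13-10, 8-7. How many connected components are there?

Starting from 6 we can reach 6, 9. That is one component of size 2.
Starting from 1 we can reach 1, 2, 3, 4, 5, 7, 8, 10, 11, 12, 13, 14. That is one component of size 12.
Total: 2 components.

2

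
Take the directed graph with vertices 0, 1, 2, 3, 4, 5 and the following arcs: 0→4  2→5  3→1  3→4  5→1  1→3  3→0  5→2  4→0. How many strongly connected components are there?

3

{0, 4} are all mutually reachable — one SCC of size 2.
{1, 3} are all mutually reachable — one SCC of size 2.
{2, 5} are all mutually reachable — one SCC of size 2.
That gives 3 strongly connected components.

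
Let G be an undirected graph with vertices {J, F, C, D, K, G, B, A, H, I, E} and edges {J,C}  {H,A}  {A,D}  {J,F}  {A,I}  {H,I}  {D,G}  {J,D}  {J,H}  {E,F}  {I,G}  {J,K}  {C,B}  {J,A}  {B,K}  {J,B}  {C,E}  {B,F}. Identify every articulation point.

Removing J increases the component count from 1 to 2, so J is a cut vertex.
By contrast removing B leaves 1 component; it is not a cut vertex. No other vertex is a cut vertex either.

J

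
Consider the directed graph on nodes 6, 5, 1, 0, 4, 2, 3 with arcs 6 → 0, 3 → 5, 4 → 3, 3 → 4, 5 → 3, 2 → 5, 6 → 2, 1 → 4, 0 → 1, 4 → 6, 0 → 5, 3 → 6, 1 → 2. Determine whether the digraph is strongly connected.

Yes

From 4 we can reach every vertex (0, 1, 2, 3, 4, 5, 6), and every vertex can reach 4 (0, 1, 2, 3, 4, 5, 6). So the whole graph is one strongly connected component.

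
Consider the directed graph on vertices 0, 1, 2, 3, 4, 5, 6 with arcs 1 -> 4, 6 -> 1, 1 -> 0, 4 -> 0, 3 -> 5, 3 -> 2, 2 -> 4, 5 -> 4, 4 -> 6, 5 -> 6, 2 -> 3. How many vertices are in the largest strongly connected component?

3

{1, 4, 6} are all mutually reachable — one SCC of size 3.
{2, 3} are all mutually reachable — one SCC of size 2.
{0} is an SCC by itself.
{5} is an SCC by itself.
The largest has 3 vertices.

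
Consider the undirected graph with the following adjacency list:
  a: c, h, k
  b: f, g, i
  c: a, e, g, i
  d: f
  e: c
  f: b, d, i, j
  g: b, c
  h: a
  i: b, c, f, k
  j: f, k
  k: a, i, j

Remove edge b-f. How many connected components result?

1

b and f are still connected via b-i-f, so the component count stays at 1.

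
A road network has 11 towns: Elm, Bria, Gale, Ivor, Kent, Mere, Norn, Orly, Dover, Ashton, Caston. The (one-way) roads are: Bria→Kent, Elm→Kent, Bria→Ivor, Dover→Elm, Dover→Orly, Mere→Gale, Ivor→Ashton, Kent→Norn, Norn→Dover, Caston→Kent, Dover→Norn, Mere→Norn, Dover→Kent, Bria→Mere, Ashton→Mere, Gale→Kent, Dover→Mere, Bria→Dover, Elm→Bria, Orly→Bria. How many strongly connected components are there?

{Elm, Bria, Gale, Ivor, Kent, Mere, Norn, Orly, Dover, Ashton} are all mutually reachable — one SCC of size 10.
{Caston} is an SCC by itself.
That gives 2 strongly connected components.

2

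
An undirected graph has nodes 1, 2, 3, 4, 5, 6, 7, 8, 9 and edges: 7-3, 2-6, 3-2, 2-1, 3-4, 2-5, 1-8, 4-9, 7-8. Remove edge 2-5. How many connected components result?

Before removal there is 1 component.
2-5 is a bridge — removing it separates 2's side from 5's side.
After removal: 2 components.

2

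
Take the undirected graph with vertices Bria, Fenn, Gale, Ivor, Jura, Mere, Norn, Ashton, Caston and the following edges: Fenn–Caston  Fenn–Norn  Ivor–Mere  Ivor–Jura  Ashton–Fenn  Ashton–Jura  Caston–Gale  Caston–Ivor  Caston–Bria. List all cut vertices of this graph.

Fenn, Ivor, Caston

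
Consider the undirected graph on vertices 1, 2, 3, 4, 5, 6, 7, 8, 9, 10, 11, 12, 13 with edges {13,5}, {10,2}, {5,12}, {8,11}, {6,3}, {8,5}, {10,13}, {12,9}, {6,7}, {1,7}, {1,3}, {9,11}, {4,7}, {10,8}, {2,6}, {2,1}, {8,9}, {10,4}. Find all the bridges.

The edges on the cycle 2-1-3-6-2 are not bridges since each lies on that cycle.
Every edge lies on some cycle, so there are no bridges.

none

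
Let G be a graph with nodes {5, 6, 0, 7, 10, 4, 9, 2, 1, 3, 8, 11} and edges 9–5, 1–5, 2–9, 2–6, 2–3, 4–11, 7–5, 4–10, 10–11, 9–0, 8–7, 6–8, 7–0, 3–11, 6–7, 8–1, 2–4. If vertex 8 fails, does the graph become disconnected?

Deleting 8 leaves 1 component (was 1) (its neighbors 1, 6, 7 remain connected to each other), so 8 is not a cut vertex.

No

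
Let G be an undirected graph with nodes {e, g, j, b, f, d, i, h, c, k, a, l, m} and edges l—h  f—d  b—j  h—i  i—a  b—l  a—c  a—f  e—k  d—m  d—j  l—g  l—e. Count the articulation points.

4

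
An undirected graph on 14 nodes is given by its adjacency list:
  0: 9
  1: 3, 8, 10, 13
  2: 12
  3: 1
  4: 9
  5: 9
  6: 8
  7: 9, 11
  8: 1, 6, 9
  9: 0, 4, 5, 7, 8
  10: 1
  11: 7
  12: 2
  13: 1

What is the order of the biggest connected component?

Starting from 2 we can reach 2, 12. That is one component of size 2.
Starting from 0 we can reach 0, 1, 3, 4, 5, 6, 7, 8, 9, 10, 11, 13. That is one component of size 12.
The largest has 12 vertices.

12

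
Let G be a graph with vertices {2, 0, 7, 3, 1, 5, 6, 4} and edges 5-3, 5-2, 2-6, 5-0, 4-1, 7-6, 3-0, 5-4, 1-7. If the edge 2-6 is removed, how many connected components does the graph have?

1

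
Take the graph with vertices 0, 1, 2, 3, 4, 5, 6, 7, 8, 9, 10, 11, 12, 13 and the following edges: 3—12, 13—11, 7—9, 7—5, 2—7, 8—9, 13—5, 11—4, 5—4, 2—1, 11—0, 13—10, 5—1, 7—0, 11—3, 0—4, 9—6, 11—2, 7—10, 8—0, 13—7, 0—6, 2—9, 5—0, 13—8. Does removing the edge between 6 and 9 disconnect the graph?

After removing 6—9, the path 6-0-8-9 still connects them, so the edge is not a bridge.

No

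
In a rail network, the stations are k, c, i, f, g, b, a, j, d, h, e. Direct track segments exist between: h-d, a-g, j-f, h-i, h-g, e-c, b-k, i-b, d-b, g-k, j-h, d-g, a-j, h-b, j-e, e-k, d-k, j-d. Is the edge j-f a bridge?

Yes

Removing j-f leaves no path between j and f: the component count goes from 1 to 2. So it is a bridge.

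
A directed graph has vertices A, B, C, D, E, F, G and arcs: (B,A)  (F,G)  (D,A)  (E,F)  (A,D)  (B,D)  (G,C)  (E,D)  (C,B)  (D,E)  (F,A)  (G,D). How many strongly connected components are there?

{A, B, C, D, E, F, G} are all mutually reachable — one SCC of size 7.
That gives 1 strongly connected component.

1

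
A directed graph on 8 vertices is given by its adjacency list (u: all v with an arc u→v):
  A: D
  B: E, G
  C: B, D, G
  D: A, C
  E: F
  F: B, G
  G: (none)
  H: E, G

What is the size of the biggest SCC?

{A, C, D} are all mutually reachable — one SCC of size 3.
{B, E, F} are all mutually reachable — one SCC of size 3.
{G} is an SCC by itself.
{H} is an SCC by itself.
The largest has 3 vertices.

3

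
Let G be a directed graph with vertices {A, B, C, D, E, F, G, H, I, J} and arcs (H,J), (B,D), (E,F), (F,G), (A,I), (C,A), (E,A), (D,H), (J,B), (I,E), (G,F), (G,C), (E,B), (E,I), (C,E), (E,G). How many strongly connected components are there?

{A, C, E, F, G, I} are all mutually reachable — one SCC of size 6.
{B, D, H, J} are all mutually reachable — one SCC of size 4.
That gives 2 strongly connected components.

2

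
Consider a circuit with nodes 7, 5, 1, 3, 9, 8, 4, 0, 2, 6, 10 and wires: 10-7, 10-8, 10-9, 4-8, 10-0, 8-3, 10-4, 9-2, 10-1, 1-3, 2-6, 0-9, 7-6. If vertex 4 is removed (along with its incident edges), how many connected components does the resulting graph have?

2

With 4 gone, the remaining components are: {5}; {0, 1, 2, 3, 6, 7, 8, 9, 10}.
That is 2 components.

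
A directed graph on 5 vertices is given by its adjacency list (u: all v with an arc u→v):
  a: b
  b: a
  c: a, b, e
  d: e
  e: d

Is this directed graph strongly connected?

No

There is no directed path from d to c, so the graph is not strongly connected.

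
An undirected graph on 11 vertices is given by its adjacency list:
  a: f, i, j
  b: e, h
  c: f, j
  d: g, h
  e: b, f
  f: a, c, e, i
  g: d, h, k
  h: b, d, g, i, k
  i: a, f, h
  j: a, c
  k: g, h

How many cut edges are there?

The edges on the cycle h-d-g-h are not bridges since each lies on that cycle.
Every edge lies on some cycle, so there are no bridges.

0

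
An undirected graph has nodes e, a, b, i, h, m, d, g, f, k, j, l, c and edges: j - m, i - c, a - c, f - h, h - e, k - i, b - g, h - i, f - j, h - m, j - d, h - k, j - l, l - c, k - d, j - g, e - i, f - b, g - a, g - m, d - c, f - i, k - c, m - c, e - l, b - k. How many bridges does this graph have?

0

The edges on the cycle f-j-g-a-c-m-h-f are not bridges since each lies on that cycle.
Every edge lies on some cycle, so there are no bridges.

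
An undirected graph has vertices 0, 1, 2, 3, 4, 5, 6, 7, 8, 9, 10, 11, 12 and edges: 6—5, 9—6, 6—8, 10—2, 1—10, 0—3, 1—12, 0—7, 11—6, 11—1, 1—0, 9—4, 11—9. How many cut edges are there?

10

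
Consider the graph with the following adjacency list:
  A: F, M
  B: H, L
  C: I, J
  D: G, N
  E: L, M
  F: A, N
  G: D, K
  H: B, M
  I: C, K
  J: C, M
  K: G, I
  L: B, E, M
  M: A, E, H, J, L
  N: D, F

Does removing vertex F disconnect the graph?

No

Deleting F leaves 1 component (was 1) (its neighbors A, N remain connected to each other), so F is not a cut vertex.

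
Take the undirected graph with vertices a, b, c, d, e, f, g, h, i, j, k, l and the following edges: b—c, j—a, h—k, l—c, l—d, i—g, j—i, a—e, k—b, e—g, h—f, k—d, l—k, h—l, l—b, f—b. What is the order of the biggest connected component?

Starting from a we can reach a, e, g, i, j. That is one component of size 5.
Starting from b we can reach b, c, d, f, h, k, l. That is one component of size 7.
The largest has 7 vertices.

7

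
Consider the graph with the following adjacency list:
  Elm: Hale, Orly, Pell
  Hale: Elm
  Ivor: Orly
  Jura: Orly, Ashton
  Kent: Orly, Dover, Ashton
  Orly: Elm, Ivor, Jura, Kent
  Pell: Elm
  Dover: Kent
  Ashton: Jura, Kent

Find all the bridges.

The edges on the cycle Orly-Kent-Ashton-Jura-Orly are not bridges since each lies on that cycle.
But removing Elm-Hale disconnects Elm from Hale; removing Orly-Elm disconnects Orly from Elm; removing Kent-Dover disconnects Kent from Dover; removing Orly-Ivor disconnects Orly from Ivor — these are bridges.
In total 5 edges are bridges.

Dover-Kent, Elm-Hale, Elm-Orly, Elm-Pell, Ivor-Orly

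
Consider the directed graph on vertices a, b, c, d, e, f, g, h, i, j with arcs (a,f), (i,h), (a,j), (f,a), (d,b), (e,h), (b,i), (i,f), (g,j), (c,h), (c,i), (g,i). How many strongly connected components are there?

9

{a, f} are all mutually reachable — one SCC of size 2.
{c} is an SCC by itself.
{e} is an SCC by itself.
{j} is an SCC by itself.
{h} is an SCC by itself.
(and 4 more singleton SCCs)
That gives 9 strongly connected components.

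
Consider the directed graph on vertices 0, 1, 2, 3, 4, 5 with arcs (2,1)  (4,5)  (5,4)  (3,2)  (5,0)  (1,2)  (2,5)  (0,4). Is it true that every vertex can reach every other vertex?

There is no directed path from 0 to 2, so the graph is not strongly connected.

No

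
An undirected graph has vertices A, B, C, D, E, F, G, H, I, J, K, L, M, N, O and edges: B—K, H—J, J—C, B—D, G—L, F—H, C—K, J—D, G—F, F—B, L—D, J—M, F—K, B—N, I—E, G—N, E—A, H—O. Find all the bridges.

A-E, E-I, H-O, J-M

The edges on the cycle F-B-K-F are not bridges since each lies on that cycle.
But removing E—A disconnects E from A; removing I—E disconnects I from E; removing H—O disconnects H from O; removing M—J disconnects M from J — these are bridges.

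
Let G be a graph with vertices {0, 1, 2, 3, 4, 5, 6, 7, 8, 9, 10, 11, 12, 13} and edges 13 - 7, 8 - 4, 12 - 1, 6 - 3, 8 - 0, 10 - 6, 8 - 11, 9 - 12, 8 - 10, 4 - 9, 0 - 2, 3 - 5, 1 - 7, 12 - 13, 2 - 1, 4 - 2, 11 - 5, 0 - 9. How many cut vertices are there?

1

Removing 8 increases the component count from 1 to 2, so 8 is a cut vertex.
By contrast removing 13 leaves 1 component; it is not a cut vertex. No other vertex is a cut vertex either.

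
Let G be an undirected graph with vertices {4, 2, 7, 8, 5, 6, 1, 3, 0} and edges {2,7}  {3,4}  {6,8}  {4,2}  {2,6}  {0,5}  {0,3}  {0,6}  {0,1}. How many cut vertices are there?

Removing 0 increases the component count from 1 to 3, so 0 is a cut vertex.
Removing 2 increases the component count from 1 to 2, so 2 is a cut vertex.
Removing 6 increases the component count from 1 to 2, so 6 is a cut vertex.
By contrast removing 7 leaves 1 component; it is not a cut vertex. No other vertex is a cut vertex either.

3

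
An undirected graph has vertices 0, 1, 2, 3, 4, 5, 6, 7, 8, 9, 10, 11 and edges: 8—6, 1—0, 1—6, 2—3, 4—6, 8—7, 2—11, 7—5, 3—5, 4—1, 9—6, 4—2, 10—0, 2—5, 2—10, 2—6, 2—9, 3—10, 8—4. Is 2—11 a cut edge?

Removing 2—11 leaves no path between 2 and 11: the component count goes from 1 to 2. So it is a bridge.

Yes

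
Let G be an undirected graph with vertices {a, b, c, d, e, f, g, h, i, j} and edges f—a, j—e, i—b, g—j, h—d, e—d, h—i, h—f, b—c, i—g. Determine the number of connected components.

Starting from a we can reach a, b, c, d, e, f, g, h, i, j. That is one component of size 10.
Total: 1 component.

1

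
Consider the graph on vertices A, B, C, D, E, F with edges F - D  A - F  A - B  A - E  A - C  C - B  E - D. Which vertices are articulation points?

A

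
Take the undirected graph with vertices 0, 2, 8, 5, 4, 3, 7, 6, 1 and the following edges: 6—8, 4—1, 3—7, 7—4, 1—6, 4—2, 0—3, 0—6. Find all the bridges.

2-4, 6-8

The edges on the cycle 0-3-7-4-1-6-0 are not bridges since each lies on that cycle.
But removing 6—8 disconnects 6 from 8; removing 4—2 disconnects 4 from 2 — these are bridges.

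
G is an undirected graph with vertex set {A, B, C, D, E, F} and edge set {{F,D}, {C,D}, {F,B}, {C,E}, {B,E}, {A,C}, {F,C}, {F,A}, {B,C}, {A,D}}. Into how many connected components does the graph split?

1

Starting from A we can reach A, B, C, D, E, F. That is one component of size 6.
Total: 1 component.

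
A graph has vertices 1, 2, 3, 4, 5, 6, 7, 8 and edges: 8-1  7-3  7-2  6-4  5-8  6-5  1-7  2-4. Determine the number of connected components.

Starting from 1 we can reach 1, 2, 3, 4, 5, 6, 7, 8. That is one component of size 8.
Total: 1 component.

1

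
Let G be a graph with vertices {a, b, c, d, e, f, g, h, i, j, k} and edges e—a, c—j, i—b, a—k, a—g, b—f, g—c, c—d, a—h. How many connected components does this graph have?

Starting from b we can reach b, f, i. That is one component of size 3.
Starting from a we can reach a, c, d, e, g, h, j, k. That is one component of size 8.
Total: 2 components.

2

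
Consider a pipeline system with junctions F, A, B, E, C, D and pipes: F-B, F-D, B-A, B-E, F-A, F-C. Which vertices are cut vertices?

Removing B increases the component count from 1 to 2, so B is a cut vertex.
Removing F increases the component count from 1 to 3, so F is a cut vertex.
By contrast removing E leaves 1 component; it is not a cut vertex. No other vertex is a cut vertex either.

B, F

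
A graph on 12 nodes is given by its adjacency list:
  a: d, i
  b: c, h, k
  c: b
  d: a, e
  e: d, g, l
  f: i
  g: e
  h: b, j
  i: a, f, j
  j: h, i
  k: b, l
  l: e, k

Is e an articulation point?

Yes

Deleting e raises the number of components from 1 to 2, so e is a cut vertex.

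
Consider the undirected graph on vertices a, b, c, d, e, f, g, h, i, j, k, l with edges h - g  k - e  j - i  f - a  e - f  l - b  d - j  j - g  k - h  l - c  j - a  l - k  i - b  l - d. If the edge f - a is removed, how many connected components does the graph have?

1

f and a are still connected via f-e-k-l-d-j-a, so the component count stays at 1.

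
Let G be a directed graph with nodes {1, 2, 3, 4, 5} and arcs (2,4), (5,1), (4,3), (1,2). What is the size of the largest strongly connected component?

1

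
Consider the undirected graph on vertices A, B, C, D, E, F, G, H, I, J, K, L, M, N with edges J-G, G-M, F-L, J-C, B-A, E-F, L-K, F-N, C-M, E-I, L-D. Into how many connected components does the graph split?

4

H is isolated — a component by itself.
Starting from A we can reach A, B. That is one component of size 2.
Starting from C we can reach C, G, J, M. That is one component of size 4.
Starting from D we can reach D, E, F, I, K, L, N. That is one component of size 7.
Total: 4 components.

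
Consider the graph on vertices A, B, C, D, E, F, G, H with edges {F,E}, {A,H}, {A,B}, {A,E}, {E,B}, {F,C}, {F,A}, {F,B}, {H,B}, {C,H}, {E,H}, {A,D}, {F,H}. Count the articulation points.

Removing A increases the component count from 2 to 3, so A is a cut vertex.
By contrast removing F leaves 2 components; it is not a cut vertex. No other vertex is a cut vertex either.

1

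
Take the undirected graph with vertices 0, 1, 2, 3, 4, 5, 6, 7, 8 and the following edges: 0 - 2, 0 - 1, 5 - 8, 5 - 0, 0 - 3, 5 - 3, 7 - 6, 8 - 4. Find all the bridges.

0-1, 0-2, 4-8, 5-8, 6-7

The edges on the cycle 5-0-3-5 are not bridges since each lies on that cycle.
But removing 0 - 2 disconnects 0 from 2; removing 5 - 8 disconnects 5 from 8; removing 8 - 4 disconnects 8 from 4; removing 6 - 7 disconnects 6 from 7 — these are bridges.
In total 5 edges are bridges.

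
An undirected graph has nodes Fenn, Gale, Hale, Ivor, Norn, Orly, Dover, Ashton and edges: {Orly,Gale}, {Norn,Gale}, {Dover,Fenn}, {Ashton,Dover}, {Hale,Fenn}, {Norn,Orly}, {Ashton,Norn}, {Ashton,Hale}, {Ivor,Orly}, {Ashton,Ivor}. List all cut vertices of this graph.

Removing Ashton increases the component count from 1 to 2, so Ashton is a cut vertex.
By contrast removing Ivor leaves 1 component; it is not a cut vertex. No other vertex is a cut vertex either.

Ashton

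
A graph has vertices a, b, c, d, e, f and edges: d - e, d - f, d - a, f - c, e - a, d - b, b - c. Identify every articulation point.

Removing d increases the component count from 1 to 2, so d is a cut vertex.
By contrast removing e leaves 1 component; it is not a cut vertex. No other vertex is a cut vertex either.

d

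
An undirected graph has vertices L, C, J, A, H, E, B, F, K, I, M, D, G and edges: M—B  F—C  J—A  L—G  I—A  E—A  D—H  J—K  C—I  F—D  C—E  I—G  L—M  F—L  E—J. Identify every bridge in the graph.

B-M, D-F, D-H, J-K, L-M

The edges on the cycle E-J-A-E are not bridges since each lies on that cycle.
But removing L—M disconnects L from M; removing J—K disconnects J from K; removing H—D disconnects H from D; removing D—F disconnects D from F — these are bridges.
In total 5 edges are bridges.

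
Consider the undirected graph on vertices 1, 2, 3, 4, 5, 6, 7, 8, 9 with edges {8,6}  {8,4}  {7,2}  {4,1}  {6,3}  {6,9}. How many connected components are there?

3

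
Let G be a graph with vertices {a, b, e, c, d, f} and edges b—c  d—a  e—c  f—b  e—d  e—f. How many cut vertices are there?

Removing d increases the component count from 1 to 2, so d is a cut vertex.
Removing e increases the component count from 1 to 2, so e is a cut vertex.
By contrast removing f leaves 1 component; it is not a cut vertex. No other vertex is a cut vertex either.

2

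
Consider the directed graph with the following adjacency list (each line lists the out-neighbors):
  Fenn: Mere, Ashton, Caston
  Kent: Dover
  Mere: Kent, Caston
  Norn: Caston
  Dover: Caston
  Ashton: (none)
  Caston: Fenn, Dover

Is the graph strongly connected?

There is no directed path from Fenn to Norn, so the graph is not strongly connected.

No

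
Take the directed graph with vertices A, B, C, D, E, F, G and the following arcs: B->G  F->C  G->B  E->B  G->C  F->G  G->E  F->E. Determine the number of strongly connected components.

{B, E, G} are all mutually reachable — one SCC of size 3.
{C} is an SCC by itself.
{A} is an SCC by itself.
{F} is an SCC by itself.
{D} is an SCC by itself.
That gives 5 strongly connected components.

5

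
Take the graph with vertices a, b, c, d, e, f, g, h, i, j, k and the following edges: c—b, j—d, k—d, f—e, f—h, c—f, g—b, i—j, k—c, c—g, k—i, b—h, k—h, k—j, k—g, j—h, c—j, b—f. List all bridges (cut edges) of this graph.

The edges on the cycle k-i-j-c-k are not bridges since each lies on that cycle.
But removing e—f disconnects e from f — this is a bridge.

e-f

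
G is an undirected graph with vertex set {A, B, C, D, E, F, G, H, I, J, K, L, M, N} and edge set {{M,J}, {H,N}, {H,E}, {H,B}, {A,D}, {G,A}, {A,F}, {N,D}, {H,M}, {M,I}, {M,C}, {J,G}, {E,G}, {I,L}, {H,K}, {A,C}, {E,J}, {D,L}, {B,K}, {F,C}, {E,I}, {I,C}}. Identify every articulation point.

Removing H increases the component count from 1 to 2, so H is a cut vertex.
By contrast removing M leaves 1 component; it is not a cut vertex. No other vertex is a cut vertex either.

H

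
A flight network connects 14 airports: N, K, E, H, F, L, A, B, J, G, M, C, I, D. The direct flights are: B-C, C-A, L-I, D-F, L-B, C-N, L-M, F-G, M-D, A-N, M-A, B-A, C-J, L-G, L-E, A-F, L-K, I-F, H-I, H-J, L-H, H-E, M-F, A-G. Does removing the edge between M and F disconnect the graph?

After removing M-F, the path M-D-F still connects them, so the edge is not a bridge.

No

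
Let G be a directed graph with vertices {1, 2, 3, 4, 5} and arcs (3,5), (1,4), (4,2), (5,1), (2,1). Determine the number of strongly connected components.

{1, 2, 4} are all mutually reachable — one SCC of size 3.
{3} is an SCC by itself.
{5} is an SCC by itself.
That gives 3 strongly connected components.

3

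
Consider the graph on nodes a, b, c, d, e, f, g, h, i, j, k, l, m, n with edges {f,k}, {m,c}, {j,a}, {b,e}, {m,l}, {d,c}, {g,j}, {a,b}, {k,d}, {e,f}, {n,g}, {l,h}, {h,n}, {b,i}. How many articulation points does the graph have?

Removing b increases the component count from 1 to 2, so b is a cut vertex.
By contrast removing i leaves 1 component; it is not a cut vertex. No other vertex is a cut vertex either.

1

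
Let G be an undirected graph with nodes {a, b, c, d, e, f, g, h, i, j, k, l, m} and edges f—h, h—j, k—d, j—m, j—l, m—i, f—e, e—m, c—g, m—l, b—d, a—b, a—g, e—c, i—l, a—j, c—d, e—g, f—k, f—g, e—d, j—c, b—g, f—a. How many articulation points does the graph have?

0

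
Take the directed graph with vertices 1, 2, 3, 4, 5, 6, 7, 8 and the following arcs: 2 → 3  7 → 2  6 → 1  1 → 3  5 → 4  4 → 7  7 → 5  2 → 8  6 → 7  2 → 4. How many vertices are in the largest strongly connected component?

{2, 4, 5, 7} are all mutually reachable — one SCC of size 4.
{6} is an SCC by itself.
{1} is an SCC by itself.
{3} is an SCC by itself.
{8} is an SCC by itself.
The largest has 4 vertices.

4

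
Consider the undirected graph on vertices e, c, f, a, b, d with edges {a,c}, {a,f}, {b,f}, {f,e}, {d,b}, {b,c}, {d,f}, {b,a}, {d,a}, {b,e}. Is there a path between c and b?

From c we can reach a, b, c, d, e, f, which includes b.

Yes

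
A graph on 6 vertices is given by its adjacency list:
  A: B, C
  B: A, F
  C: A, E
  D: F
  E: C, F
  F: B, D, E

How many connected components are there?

Starting from A we can reach A, B, C, D, E, F. That is one component of size 6.
Total: 1 component.

1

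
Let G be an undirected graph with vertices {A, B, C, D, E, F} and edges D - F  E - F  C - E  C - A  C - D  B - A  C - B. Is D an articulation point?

Deleting D leaves 1 component (was 1) (its neighbors C, F remain connected to each other), so D is not a cut vertex.

No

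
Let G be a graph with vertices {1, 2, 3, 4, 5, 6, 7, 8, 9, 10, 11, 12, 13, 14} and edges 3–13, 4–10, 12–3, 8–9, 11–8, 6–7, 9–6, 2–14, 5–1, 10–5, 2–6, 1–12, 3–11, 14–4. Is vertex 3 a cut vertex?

Deleting 3 raises the number of components from 1 to 2, so 3 is a cut vertex.

Yes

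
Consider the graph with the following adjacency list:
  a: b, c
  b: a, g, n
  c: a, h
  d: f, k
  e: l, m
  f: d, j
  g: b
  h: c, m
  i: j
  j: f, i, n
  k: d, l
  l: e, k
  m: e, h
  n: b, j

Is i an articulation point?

No

Deleting i leaves 1 component (was 1), so i is not a cut vertex.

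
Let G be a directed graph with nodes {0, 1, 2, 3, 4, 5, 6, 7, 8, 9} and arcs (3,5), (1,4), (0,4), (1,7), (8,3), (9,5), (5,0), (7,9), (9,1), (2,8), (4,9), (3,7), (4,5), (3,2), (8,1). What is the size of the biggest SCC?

6

{0, 1, 4, 5, 7, 9} are all mutually reachable — one SCC of size 6.
{2, 3, 8} are all mutually reachable — one SCC of size 3.
{6} is an SCC by itself.
The largest has 6 vertices.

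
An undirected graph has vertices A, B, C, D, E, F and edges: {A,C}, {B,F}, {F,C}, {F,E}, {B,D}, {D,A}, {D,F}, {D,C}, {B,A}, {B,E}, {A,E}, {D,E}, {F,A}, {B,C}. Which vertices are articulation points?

none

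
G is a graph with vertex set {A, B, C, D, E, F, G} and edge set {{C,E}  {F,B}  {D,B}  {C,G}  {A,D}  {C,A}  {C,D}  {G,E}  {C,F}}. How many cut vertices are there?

1

Removing C increases the component count from 1 to 2, so C is a cut vertex.
By contrast removing B leaves 1 component; it is not a cut vertex. No other vertex is a cut vertex either.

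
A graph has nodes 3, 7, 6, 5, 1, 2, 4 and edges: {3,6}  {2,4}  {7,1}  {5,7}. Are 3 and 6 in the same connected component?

Yes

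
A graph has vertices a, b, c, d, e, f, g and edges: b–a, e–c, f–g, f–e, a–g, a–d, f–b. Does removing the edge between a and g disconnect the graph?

After removing a–g, the path a-b-f-g still connects them, so the edge is not a bridge.

No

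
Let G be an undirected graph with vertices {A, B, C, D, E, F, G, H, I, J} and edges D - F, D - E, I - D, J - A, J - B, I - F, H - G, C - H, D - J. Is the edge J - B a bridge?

Yes

Removing J - B leaves no path between J and B: the component count goes from 2 to 3. So it is a bridge.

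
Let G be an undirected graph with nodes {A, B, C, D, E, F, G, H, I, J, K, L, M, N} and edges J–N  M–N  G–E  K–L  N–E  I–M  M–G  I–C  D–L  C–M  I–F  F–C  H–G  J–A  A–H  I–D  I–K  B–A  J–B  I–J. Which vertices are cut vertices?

I

Removing I increases the component count from 1 to 2, so I is a cut vertex.
By contrast removing A leaves 1 component; it is not a cut vertex. No other vertex is a cut vertex either.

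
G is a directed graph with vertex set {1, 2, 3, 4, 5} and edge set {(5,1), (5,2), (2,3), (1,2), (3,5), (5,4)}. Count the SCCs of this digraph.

{1, 2, 3, 5} are all mutually reachable — one SCC of size 4.
{4} is an SCC by itself.
That gives 2 strongly connected components.

2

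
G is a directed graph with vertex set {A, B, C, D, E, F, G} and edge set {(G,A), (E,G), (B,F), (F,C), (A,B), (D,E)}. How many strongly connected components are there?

7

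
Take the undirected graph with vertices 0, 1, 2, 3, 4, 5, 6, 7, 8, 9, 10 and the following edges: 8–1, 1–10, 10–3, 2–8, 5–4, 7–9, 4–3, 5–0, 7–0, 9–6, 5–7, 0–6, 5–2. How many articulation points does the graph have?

1

Removing 5 increases the component count from 1 to 2, so 5 is a cut vertex.
By contrast removing 2 leaves 1 component; it is not a cut vertex. No other vertex is a cut vertex either.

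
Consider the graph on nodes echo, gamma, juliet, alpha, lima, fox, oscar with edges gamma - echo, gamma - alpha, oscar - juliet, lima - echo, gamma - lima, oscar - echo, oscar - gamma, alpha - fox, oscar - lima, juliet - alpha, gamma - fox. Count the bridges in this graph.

The edges on the cycle oscar-juliet-alpha-fox-gamma-oscar are not bridges since each lies on that cycle.
Every edge lies on some cycle, so there are no bridges.

0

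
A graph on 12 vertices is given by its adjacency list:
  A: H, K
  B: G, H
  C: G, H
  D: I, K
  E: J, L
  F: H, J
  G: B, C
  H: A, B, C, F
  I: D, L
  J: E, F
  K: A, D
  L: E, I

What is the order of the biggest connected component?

Starting from A we can reach A, B, C, D, E, F, G, H, I, J, K, L. That is one component of size 12.
The largest has 12 vertices.

12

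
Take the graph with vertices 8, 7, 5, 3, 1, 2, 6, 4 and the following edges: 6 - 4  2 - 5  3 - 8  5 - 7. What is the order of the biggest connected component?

1 is isolated — a component by itself.
Starting from 3 we can reach 3, 8. That is one component of size 2.
Starting from 4 we can reach 4, 6. That is one component of size 2.
Starting from 2 we can reach 2, 5, 7. That is one component of size 3.
The largest has 3 vertices.

3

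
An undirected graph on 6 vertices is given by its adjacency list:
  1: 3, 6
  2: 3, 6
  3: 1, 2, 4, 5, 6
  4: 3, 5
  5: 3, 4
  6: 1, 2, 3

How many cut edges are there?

The edges on the cycle 3-5-4-3 are not bridges since each lies on that cycle.
Every edge lies on some cycle, so there are no bridges.

0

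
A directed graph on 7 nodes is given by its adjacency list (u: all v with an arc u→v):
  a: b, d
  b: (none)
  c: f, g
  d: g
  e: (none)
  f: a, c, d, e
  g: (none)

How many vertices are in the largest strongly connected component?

2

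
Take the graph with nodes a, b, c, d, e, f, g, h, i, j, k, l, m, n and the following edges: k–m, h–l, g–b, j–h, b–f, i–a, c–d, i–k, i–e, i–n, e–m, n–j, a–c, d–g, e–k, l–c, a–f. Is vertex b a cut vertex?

Deleting b leaves 1 component (was 1) (its neighbors f, g remain connected to each other), so b is not a cut vertex.

No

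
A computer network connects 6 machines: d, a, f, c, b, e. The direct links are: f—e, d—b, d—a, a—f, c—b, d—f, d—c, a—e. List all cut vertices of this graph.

Removing d increases the component count from 1 to 2, so d is a cut vertex.
By contrast removing c leaves 1 component; it is not a cut vertex. No other vertex is a cut vertex either.

d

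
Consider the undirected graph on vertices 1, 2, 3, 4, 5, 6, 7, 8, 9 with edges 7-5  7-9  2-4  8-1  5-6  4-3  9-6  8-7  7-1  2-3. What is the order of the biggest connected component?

Starting from 2 we can reach 2, 3, 4. That is one component of size 3.
Starting from 1 we can reach 1, 5, 6, 7, 8, 9. That is one component of size 6.
The largest has 6 vertices.

6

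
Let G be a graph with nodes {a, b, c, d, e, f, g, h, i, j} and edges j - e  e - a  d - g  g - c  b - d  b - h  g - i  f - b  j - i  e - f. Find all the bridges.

The edges on the cycle j-e-f-b-d-g-i-j are not bridges since each lies on that cycle.
But removing a - e disconnects a from e; removing c - g disconnects c from g; removing b - h disconnects b from h — these are bridges.

a-e, b-h, c-g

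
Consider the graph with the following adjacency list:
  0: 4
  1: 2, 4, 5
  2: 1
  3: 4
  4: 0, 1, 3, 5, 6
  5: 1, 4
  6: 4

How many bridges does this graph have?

The edges on the cycle 4-5-1-4 are not bridges since each lies on that cycle.
But removing 1-2 disconnects 1 from 2; removing 4-0 disconnects 4 from 0; removing 4-3 disconnects 4 from 3; removing 4-6 disconnects 4 from 6 — these are bridges.
That makes 4 bridges.

4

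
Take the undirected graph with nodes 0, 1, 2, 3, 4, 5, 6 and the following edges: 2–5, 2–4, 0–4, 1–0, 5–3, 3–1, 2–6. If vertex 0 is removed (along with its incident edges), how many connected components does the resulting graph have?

1

With 0 gone, the remaining components are: {1, 2, 3, 4, 5, 6}.
That is 1 component.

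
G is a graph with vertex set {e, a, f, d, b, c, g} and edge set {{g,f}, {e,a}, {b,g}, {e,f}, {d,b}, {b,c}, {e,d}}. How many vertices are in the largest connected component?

Starting from a we can reach a, b, c, d, e, f, g. That is one component of size 7.
The largest has 7 vertices.

7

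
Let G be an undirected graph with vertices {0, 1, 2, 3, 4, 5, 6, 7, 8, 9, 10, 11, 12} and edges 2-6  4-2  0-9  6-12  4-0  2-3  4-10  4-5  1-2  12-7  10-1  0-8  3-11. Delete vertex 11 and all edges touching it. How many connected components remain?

1

With 11 gone, the remaining components are: {0, 1, 2, 3, 4, 5, 6, 7, 8, 9, 10, 12}.
That is 1 component.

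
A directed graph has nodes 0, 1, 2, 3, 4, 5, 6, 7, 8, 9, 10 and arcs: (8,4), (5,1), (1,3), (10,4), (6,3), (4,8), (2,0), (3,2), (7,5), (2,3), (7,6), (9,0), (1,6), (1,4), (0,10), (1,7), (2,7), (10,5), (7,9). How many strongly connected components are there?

2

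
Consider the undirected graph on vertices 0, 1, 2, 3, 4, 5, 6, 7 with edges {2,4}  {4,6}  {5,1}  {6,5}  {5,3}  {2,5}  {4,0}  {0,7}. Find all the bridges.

0-4, 0-7, 1-5, 3-5

The edges on the cycle 2-4-6-5-2 are not bridges since each lies on that cycle.
But removing 4—0 disconnects 4 from 0; removing 0—7 disconnects 0 from 7; removing 5—1 disconnects 5 from 1; removing 5—3 disconnects 5 from 3 — these are bridges.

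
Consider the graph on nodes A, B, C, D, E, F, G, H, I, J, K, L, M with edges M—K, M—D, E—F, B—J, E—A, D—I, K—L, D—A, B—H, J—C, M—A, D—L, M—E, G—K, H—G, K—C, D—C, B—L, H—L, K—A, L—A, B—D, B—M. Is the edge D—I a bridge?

Removing D—I leaves no path between D and I: the component count goes from 1 to 2. So it is a bridge.

Yes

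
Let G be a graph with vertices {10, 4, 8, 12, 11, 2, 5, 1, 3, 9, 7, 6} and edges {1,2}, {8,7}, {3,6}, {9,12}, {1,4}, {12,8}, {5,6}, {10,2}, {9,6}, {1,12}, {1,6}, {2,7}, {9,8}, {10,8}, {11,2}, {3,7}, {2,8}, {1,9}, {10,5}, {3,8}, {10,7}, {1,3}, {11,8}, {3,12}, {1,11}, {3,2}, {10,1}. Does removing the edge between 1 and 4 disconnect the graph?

Removing 1–4 leaves no path between 1 and 4: the component count goes from 1 to 2. So it is a bridge.

Yes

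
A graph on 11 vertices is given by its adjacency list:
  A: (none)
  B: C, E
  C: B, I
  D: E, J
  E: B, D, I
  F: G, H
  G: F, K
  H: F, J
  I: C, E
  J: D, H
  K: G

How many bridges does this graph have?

6

The edges on the cycle C-B-E-I-C are not bridges since each lies on that cycle.
But removing D-J disconnects D from J; removing H-F disconnects H from F; removing G-K disconnects G from K; removing G-F disconnects G from F — these are bridges.
In total 6 edges are bridges.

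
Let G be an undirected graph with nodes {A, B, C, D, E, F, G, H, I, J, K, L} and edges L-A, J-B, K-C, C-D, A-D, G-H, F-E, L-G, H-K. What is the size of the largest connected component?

I is isolated — a component by itself.
Starting from E we can reach E, F. That is one component of size 2.
Starting from B we can reach B, J. That is one component of size 2.
Starting from A we can reach A, C, D, G, H, K, L. That is one component of size 7.
The largest has 7 vertices.

7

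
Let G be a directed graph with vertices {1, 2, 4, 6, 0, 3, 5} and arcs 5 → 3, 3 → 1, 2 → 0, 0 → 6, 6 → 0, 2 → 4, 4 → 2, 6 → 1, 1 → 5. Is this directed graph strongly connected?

No

There is no directed path from 0 to 2, so the graph is not strongly connected.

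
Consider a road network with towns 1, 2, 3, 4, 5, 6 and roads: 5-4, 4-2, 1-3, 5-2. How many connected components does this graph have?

3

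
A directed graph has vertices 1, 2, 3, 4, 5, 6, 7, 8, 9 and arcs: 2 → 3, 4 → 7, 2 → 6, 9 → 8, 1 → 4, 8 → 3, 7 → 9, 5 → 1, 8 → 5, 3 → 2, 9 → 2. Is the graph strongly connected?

There is no directed path from 3 to 8, so the graph is not strongly connected.

No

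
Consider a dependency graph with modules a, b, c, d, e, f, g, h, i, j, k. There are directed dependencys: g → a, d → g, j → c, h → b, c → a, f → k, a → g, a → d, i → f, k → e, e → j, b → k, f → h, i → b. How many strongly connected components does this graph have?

{a, d, g} are all mutually reachable — one SCC of size 3.
{e} is an SCC by itself.
{c} is an SCC by itself.
{k} is an SCC by itself.
{f} is an SCC by itself.
(and 4 more singleton SCCs)
That gives 9 strongly connected components.

9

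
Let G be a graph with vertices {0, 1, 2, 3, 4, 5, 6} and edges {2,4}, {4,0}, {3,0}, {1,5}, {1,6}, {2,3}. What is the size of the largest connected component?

Starting from 1 we can reach 1, 5, 6. That is one component of size 3.
Starting from 0 we can reach 0, 2, 3, 4. That is one component of size 4.
The largest has 4 vertices.

4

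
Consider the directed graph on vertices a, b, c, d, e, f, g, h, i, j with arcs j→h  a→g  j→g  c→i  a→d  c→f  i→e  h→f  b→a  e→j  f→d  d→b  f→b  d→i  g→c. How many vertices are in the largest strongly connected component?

{a, b, c, d, e, f, g, h, i, j} are all mutually reachable — one SCC of size 10.
The largest has 10 vertices.

10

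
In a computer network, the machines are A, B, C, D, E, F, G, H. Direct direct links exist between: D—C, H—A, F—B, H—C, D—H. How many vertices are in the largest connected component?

G is isolated — a component by itself.
E is isolated — a component by itself.
Starting from B we can reach B, F. That is one component of size 2.
Starting from A we can reach A, C, D, H. That is one component of size 4.
The largest has 4 vertices.

4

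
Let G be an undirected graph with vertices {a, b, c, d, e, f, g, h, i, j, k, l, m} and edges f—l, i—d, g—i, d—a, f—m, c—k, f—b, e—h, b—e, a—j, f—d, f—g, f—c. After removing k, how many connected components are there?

With k gone, the remaining components are: {a, b, c, d, e, f, g, h, i, j, l, m}.
That is 1 component.

1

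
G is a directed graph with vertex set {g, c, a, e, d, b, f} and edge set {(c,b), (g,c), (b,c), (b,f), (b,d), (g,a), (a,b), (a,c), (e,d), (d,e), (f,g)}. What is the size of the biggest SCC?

5

{a, b, c, f, g} are all mutually reachable — one SCC of size 5.
{d, e} are all mutually reachable — one SCC of size 2.
The largest has 5 vertices.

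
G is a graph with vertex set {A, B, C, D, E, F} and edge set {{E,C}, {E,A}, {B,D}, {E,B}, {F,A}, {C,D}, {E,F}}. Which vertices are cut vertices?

Removing E increases the component count from 1 to 2, so E is a cut vertex.
By contrast removing C leaves 1 component; it is not a cut vertex. No other vertex is a cut vertex either.

E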